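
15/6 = 5/2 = 2.50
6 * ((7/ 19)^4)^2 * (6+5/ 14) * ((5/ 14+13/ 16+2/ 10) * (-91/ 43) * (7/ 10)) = -15347381815857/ 584234568610400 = -0.03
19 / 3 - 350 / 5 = -191 / 3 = -63.67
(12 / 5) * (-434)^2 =2260272 / 5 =452054.40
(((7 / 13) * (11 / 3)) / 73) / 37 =77 / 105339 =0.00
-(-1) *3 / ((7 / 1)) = 3 / 7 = 0.43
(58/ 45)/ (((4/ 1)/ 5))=29/ 18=1.61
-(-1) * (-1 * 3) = -3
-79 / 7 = -11.29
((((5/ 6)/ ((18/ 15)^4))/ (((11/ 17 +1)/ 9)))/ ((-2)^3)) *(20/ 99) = -265625/ 4790016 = -0.06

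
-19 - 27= -46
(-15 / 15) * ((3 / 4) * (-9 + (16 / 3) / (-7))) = 205 / 28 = 7.32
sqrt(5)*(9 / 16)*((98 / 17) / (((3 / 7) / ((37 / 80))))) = 38073*sqrt(5) / 10880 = 7.82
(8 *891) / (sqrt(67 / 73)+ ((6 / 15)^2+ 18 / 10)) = 35412300 / 7411- 247500 *sqrt(4891) / 7411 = 2442.75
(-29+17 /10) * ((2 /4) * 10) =-273 /2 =-136.50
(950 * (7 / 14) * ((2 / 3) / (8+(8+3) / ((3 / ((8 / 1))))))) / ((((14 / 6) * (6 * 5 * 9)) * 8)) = 95 / 56448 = 0.00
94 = 94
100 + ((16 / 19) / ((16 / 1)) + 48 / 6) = 2053 / 19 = 108.05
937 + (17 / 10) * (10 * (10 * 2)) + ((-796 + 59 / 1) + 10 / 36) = 9725 / 18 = 540.28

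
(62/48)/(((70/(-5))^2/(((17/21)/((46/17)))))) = 8959/4544064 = 0.00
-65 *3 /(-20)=39 /4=9.75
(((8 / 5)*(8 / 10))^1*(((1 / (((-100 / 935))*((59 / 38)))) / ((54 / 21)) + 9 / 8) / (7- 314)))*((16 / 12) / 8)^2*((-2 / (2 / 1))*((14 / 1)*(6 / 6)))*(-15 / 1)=361858 / 12226275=0.03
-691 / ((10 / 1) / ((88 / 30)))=-15202 / 75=-202.69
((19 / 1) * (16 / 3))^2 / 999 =92416 / 8991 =10.28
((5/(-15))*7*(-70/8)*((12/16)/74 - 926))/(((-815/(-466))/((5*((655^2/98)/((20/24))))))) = -27399110592725/96496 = -283940376.73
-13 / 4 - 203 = -825 / 4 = -206.25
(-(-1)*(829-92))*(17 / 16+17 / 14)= 187935 / 112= 1677.99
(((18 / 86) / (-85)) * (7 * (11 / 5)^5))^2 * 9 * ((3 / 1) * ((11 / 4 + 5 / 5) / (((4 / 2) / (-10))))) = -399.48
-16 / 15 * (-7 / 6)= 1.24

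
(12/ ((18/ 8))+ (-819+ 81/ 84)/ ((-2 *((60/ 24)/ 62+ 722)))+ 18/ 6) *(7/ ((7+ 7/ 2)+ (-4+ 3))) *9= 100400145/ 1701127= 59.02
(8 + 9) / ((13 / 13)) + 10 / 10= 18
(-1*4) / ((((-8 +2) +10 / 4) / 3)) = 24 / 7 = 3.43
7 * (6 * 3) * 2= 252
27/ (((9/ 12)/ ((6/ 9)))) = 24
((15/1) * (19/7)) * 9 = 2565/7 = 366.43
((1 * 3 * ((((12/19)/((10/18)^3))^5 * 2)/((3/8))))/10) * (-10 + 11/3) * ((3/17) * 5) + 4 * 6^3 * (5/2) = -263819992158036849744/67610382080078125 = -3902.06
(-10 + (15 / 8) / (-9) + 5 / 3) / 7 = -205 / 168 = -1.22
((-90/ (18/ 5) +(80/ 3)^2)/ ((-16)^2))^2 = 38130625/ 5308416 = 7.18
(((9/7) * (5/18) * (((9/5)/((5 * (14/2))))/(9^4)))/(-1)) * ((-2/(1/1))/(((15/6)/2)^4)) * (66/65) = 5632/2418609375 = 0.00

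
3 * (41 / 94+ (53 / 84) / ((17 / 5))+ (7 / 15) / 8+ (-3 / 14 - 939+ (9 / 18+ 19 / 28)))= -629115609 / 223720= -2812.07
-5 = -5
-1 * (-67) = 67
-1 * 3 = -3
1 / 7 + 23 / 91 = 36 / 91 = 0.40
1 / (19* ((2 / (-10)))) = -0.26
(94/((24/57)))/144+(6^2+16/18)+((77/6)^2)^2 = 140811433/5184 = 27162.70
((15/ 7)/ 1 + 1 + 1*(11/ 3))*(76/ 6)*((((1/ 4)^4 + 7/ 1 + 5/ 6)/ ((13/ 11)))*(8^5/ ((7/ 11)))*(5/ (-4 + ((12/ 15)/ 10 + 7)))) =442805792000/ 9261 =47814036.50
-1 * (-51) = 51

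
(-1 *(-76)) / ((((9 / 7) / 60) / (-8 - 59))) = -712880 / 3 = -237626.67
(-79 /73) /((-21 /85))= 6715 /1533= 4.38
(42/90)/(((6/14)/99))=539/5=107.80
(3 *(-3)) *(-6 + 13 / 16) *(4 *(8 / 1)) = 1494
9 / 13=0.69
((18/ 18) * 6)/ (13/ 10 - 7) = -20/ 19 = -1.05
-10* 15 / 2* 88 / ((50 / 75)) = -9900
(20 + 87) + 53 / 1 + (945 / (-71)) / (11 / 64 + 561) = 81586784 / 509993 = 159.98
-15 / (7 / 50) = -750 / 7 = -107.14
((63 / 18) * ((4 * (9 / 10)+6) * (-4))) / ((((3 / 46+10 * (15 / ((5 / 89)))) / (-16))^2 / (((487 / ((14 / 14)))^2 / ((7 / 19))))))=-78111887163392 / 25142482215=-3106.77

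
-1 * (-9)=9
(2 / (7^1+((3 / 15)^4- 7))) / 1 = 1250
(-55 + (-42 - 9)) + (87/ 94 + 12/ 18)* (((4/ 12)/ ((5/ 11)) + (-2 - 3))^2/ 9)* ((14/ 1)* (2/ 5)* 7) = 28903942/ 1427625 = 20.25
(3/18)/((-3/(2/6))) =-1/54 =-0.02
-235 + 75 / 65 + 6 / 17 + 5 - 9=-52486 / 221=-237.49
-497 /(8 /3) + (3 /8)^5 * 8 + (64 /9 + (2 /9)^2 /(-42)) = -1248579425 /6967296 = -179.21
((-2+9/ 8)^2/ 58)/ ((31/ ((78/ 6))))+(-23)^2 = 60873725/ 115072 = 529.01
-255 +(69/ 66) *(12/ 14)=-19566/ 77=-254.10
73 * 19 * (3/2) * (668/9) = 463258/3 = 154419.33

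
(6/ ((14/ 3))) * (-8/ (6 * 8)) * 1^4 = -3/ 14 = -0.21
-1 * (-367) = 367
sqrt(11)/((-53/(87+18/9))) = -89 * sqrt(11)/53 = -5.57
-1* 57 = -57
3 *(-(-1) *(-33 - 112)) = -435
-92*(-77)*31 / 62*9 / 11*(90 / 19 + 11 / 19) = 292698 / 19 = 15405.16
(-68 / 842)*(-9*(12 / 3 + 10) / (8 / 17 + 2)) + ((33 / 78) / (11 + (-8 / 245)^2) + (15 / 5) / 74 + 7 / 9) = 17981780953 / 3614035347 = 4.98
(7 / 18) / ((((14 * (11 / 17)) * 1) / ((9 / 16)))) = 17 / 704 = 0.02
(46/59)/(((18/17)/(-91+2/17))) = -11845/177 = -66.92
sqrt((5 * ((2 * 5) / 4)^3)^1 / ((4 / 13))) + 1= 1 + 25 * sqrt(26) / 8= 16.93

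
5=5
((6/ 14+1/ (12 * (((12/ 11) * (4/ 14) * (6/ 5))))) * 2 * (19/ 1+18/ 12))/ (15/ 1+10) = 323039/ 302400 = 1.07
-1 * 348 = -348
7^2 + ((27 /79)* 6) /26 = 50404 /1027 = 49.08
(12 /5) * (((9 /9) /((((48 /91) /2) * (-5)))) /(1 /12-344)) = 546 /103175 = 0.01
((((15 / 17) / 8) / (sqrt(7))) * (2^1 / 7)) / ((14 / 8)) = 15 * sqrt(7) / 5831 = 0.01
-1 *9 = -9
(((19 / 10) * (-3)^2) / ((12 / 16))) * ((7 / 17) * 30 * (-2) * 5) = -47880 / 17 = -2816.47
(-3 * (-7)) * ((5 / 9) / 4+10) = 2555 / 12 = 212.92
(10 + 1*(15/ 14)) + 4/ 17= 2691/ 238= 11.31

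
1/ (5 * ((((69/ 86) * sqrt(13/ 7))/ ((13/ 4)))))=43 * sqrt(91)/ 690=0.59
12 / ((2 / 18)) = 108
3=3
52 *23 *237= 283452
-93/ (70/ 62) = -2883/ 35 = -82.37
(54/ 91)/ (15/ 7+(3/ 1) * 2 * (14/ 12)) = 27/ 416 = 0.06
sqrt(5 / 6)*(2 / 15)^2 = 2*sqrt(30) / 675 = 0.02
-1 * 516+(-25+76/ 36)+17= -4697/ 9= -521.89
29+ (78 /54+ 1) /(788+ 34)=107282 /3699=29.00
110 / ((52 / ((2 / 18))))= 55 / 234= 0.24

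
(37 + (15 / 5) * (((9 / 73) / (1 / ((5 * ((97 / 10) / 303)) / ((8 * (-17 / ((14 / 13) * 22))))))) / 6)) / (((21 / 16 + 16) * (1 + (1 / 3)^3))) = 13021823547 / 6318941174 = 2.06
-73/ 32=-2.28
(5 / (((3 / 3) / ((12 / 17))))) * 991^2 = 58924860 / 17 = 3466168.24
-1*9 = -9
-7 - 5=-12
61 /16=3.81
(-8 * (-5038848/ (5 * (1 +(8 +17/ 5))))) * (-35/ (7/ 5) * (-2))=1007769600/ 31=32508696.77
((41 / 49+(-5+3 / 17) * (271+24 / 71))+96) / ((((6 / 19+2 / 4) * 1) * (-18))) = 151323505 / 1833433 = 82.54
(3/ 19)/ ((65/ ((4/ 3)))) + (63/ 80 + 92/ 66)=284917/ 130416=2.18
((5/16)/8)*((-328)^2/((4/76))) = 159695/2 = 79847.50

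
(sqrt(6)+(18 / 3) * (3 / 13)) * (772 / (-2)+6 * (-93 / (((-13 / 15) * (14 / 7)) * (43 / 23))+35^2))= 71804358 / 7267+3989131 * sqrt(6) / 559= 27360.91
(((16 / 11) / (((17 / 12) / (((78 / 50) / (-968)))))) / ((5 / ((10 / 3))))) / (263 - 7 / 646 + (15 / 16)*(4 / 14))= -663936 / 158448662075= -0.00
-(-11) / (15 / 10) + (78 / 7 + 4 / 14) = 394 / 21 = 18.76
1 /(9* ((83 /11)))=11 /747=0.01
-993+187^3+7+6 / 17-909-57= 111133273 / 17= 6537251.35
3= 3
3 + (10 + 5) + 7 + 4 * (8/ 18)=26.78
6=6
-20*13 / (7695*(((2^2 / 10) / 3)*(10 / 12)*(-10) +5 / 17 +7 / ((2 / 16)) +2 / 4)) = -1768 / 2913669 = -0.00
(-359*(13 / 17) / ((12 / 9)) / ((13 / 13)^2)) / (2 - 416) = 4667 / 9384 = 0.50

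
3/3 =1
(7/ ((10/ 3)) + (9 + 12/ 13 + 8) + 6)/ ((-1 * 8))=-3383/ 1040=-3.25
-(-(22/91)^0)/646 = 1/646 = 0.00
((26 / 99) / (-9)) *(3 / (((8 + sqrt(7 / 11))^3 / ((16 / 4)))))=-6635200 / 9142439571 + 220376 *sqrt(77) / 9142439571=-0.00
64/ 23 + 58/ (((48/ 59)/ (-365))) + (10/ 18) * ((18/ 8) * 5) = -26012.43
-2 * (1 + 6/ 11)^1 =-34/ 11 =-3.09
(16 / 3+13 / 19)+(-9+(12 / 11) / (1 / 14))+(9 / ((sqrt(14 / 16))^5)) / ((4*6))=48*sqrt(14) / 343+7706 / 627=12.81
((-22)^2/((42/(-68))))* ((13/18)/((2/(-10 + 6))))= 213928/189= 1131.89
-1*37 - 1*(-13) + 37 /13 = -275 /13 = -21.15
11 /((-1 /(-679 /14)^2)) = -103499 /4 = -25874.75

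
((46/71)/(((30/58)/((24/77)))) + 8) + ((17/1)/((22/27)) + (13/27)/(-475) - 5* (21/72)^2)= 129358888601/4487313600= 28.83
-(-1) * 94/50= 47/25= 1.88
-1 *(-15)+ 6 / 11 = 171 / 11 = 15.55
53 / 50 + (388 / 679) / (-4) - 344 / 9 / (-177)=1.13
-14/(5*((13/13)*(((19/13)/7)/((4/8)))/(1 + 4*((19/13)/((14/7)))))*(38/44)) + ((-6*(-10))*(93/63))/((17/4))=-2065982/214795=-9.62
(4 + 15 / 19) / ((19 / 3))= 0.76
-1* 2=-2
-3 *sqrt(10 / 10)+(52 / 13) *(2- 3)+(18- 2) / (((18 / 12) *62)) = -635 / 93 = -6.83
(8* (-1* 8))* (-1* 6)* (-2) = -768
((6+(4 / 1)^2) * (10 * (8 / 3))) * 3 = 1760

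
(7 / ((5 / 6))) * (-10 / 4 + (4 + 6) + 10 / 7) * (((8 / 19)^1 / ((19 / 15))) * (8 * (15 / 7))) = 1080000 / 2527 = 427.38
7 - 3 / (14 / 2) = 46 / 7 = 6.57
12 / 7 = 1.71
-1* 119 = -119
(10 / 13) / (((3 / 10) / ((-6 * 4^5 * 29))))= -456861.54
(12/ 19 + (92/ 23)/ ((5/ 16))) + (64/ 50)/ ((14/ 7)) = 6684/ 475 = 14.07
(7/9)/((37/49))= 343/333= 1.03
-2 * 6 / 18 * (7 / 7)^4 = -2 / 3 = -0.67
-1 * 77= -77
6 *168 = 1008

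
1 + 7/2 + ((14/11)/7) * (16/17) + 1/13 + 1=27947/4862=5.75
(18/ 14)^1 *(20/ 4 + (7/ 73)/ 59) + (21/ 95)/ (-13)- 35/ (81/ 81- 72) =18258430796/ 2643615065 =6.91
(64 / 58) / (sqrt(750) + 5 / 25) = -160 / 543721 + 4000 * sqrt(30) / 543721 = 0.04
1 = 1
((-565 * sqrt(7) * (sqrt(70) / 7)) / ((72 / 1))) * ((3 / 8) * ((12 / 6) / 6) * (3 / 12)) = -565 * sqrt(10) / 2304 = -0.78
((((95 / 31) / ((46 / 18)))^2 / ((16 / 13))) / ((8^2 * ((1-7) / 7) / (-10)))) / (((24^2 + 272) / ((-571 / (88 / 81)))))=-5127946653375 / 38847004934144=-0.13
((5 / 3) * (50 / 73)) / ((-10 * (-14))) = 25 / 3066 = 0.01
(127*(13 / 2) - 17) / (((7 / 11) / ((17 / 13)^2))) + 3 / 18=1101608 / 507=2172.80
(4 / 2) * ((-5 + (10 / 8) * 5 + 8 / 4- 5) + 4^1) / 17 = 9 / 34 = 0.26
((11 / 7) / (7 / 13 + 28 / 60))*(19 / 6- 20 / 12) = 6435 / 2744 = 2.35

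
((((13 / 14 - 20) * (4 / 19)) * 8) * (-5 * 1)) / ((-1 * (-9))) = 17.84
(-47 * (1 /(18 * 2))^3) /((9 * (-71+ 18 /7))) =329 /201134016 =0.00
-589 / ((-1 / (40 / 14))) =1682.86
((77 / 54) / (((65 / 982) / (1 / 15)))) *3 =37807 / 8775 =4.31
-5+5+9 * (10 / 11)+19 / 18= 1829 / 198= 9.24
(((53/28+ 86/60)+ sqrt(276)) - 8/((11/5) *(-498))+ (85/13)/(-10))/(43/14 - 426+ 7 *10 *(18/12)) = -28 *sqrt(69)/4451 - 4452661/528289190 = -0.06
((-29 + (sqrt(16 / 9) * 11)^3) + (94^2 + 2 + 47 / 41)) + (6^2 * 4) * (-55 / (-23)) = 313411088 / 25461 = 12309.46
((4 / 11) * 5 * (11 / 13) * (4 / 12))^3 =8000 / 59319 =0.13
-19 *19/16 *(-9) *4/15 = 1083/20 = 54.15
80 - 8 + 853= 925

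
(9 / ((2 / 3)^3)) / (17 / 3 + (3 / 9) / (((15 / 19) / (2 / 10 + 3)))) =4.33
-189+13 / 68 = -12839 / 68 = -188.81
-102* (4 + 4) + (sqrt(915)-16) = -832 + sqrt(915) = -801.75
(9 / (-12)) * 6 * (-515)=4635 / 2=2317.50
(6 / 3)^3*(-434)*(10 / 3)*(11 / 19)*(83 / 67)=-8300.43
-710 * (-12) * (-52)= -443040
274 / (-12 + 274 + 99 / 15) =1370 / 1343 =1.02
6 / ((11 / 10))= 60 / 11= 5.45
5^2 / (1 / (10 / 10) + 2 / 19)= 22.62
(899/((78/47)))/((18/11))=464783/1404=331.04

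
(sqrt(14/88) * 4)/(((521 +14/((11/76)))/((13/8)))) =13 * sqrt(77)/27180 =0.00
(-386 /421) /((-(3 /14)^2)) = 75656 /3789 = 19.97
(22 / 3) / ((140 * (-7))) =-11 / 1470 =-0.01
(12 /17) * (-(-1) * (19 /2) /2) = 57 /17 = 3.35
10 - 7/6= 53/6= 8.83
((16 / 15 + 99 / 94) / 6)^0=1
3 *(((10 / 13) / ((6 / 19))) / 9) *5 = 475 / 117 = 4.06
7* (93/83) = 651/83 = 7.84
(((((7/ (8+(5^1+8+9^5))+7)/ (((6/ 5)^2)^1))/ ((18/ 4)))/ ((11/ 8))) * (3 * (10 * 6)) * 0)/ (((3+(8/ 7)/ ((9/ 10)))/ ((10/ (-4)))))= 0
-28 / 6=-14 / 3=-4.67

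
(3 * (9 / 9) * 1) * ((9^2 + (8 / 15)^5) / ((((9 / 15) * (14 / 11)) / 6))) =676963573 / 354375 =1910.30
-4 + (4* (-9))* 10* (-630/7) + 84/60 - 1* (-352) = 163747/5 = 32749.40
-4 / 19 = -0.21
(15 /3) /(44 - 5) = 5 /39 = 0.13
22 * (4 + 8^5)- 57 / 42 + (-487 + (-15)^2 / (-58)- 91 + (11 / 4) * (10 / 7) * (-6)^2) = 720542.19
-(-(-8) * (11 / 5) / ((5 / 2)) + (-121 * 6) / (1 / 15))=272074 / 25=10882.96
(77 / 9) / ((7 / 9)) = 11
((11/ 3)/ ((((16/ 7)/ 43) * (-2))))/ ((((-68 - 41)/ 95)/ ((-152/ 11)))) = -543305/ 1308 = -415.37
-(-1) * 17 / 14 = 17 / 14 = 1.21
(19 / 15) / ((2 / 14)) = 133 / 15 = 8.87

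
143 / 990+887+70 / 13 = 1044259 / 1170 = 892.53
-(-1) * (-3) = -3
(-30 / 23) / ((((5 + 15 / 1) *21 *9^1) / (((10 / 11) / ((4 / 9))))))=-5 / 7084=-0.00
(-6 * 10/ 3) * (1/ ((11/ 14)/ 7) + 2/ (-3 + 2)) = -1520/ 11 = -138.18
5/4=1.25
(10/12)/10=1/12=0.08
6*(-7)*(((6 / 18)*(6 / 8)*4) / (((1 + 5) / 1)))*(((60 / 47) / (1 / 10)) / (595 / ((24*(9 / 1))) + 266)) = -129600 / 389771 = -0.33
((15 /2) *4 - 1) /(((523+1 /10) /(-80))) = -23200 /5231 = -4.44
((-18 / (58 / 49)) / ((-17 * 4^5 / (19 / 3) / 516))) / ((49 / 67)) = 492651 / 126208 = 3.90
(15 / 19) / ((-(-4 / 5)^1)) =75 / 76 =0.99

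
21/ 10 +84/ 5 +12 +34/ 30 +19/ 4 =2207/ 60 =36.78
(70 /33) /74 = 35 /1221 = 0.03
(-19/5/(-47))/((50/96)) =0.16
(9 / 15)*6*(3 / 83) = 54 / 415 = 0.13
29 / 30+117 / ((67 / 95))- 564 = -798247 / 2010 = -397.14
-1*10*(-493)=4930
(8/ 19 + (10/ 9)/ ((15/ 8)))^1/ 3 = 520/ 1539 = 0.34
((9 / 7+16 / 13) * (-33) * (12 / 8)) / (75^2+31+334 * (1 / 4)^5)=-5803776 / 263539549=-0.02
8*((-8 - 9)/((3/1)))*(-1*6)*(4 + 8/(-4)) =544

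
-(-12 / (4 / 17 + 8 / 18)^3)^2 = -115449244262361 / 79082438656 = -1459.86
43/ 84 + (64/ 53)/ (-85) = 188339/ 378420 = 0.50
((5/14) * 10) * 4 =100/7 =14.29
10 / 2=5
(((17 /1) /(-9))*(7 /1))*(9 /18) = -119 /18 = -6.61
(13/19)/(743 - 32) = 13/13509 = 0.00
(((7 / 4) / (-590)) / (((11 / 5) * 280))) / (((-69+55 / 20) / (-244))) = -61 / 3439700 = -0.00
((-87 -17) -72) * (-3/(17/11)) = 5808/17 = 341.65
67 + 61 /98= 6627 /98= 67.62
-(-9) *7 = 63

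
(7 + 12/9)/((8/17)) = 425/24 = 17.71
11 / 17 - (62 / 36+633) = -634.08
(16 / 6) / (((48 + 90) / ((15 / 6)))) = 10 / 207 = 0.05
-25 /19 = -1.32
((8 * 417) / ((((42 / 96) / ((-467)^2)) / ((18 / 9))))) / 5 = 23281436928 / 35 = 665183912.23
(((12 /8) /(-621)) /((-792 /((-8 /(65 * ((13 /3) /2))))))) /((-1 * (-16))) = -1 /92355120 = -0.00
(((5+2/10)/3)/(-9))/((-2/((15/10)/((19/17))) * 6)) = 0.02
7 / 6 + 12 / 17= 191 / 102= 1.87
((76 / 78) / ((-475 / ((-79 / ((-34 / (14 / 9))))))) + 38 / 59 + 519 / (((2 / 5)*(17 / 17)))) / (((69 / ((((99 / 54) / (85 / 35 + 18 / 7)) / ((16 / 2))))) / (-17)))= -251357096837 / 17147052000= -14.66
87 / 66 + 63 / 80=1853 / 880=2.11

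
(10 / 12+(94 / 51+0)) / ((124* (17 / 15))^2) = 20475 / 151084576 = 0.00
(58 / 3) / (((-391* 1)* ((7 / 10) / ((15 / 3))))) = -2900 / 8211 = -0.35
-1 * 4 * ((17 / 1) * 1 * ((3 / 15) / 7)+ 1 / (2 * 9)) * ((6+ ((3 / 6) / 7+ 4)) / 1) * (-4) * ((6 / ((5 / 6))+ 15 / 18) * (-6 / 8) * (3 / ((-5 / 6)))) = 11587521 / 6125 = 1891.84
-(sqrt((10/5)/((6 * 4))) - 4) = 4 - sqrt(3)/6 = 3.71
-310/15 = -62/3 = -20.67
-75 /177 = -25 /59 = -0.42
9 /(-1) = -9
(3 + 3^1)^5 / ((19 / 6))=46656 / 19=2455.58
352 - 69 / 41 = 14363 / 41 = 350.32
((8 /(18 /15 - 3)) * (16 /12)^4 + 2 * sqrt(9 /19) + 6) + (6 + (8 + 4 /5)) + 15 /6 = 10.63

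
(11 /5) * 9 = 99 /5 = 19.80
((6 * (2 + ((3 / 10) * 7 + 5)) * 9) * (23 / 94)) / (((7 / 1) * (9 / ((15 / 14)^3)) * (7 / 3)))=1816425 / 1805552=1.01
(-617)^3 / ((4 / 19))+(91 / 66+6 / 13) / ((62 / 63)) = -4945917094873 / 4433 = -1115704284.88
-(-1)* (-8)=-8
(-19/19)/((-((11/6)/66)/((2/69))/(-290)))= -302.61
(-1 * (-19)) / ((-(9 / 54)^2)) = -684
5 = 5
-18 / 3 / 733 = -6 / 733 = -0.01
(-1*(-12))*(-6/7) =-72/7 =-10.29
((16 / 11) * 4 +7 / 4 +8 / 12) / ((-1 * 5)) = -1087 / 660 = -1.65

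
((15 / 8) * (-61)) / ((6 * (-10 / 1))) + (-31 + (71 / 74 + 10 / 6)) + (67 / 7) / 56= -4576889 / 174048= -26.30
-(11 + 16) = -27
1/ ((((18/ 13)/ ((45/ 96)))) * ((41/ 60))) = 325/ 656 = 0.50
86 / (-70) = -43 / 35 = -1.23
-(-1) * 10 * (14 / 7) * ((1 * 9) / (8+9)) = 180 / 17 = 10.59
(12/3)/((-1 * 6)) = -2/3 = -0.67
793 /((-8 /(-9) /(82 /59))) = 292617 /236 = 1239.90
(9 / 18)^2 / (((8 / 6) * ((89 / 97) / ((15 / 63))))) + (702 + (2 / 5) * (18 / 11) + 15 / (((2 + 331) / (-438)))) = 13854034911 / 20284880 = 682.97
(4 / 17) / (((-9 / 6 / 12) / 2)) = -64 / 17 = -3.76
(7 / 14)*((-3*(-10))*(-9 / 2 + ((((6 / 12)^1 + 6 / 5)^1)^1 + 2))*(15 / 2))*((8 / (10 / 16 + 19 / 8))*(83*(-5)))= 99600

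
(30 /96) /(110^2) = 1 /38720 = 0.00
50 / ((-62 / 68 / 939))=-1596300 / 31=-51493.55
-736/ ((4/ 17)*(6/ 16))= -25024/ 3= -8341.33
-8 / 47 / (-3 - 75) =4 / 1833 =0.00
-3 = -3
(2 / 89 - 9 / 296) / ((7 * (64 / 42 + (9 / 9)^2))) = -627 / 1396232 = -0.00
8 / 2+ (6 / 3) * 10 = 24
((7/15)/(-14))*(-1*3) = 1/10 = 0.10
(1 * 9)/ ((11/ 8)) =72/ 11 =6.55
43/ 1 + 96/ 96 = 44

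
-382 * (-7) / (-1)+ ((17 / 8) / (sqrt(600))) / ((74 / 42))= -2674+ 119 * sqrt(6) / 5920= -2673.95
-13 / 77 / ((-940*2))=13 / 144760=0.00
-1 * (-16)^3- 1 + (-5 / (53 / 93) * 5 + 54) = 217572 / 53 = 4105.13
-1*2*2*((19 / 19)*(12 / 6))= -8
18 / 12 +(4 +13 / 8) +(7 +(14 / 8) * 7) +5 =251 / 8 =31.38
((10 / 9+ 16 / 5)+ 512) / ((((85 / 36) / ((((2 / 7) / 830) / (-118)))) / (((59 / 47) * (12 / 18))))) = -92936 / 174082125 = -0.00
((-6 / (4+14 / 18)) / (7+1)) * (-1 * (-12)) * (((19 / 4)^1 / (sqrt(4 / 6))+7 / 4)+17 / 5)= -1539 * sqrt(6) / 344 - 8343 / 860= -20.66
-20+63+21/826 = 43.03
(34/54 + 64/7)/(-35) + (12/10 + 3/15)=7414/6615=1.12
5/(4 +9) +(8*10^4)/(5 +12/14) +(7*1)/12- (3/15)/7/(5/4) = 15289057841/1119300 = 13659.48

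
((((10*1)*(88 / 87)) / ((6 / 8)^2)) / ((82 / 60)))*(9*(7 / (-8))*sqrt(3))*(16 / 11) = -179200*sqrt(3) / 1189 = -261.05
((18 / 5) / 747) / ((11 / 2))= 4 / 4565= 0.00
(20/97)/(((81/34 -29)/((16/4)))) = -544/17557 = -0.03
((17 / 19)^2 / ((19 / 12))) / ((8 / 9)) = 7803 / 13718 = 0.57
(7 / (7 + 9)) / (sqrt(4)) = 7 / 32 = 0.22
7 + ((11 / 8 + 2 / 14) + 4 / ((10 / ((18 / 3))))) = 3057 / 280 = 10.92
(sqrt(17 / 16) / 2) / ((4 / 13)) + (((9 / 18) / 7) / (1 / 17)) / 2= 17 / 28 + 13 * sqrt(17) / 32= 2.28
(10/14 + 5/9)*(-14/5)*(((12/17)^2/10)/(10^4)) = -16/903125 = -0.00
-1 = -1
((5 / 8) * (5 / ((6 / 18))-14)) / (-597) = -0.00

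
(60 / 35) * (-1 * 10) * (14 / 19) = -240 / 19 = -12.63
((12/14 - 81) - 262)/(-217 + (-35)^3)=2395/301644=0.01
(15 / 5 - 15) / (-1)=12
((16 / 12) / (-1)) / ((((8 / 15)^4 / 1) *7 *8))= -16875 / 57344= -0.29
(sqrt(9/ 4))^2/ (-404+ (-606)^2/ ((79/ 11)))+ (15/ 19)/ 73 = 241446957/ 22234608640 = 0.01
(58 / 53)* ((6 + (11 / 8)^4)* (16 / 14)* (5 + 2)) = 1137293 / 13568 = 83.82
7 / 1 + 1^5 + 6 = 14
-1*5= -5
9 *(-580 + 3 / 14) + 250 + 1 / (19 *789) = -1042669009 / 209874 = -4968.07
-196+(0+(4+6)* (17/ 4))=-307/ 2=-153.50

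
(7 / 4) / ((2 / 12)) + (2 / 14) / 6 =221 / 21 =10.52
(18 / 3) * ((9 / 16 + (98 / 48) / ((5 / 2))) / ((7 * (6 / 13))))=4303 / 1680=2.56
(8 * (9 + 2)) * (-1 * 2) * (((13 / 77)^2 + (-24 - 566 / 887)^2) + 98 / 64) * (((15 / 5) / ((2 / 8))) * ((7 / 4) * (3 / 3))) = -272539234000347 / 121162426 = -2249370.89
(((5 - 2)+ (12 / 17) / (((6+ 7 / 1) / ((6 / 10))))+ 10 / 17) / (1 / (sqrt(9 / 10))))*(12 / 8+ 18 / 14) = 36009*sqrt(10) / 11900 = 9.57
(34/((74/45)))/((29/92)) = 65.59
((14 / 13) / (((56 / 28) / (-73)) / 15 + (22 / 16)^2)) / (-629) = -981120 / 1082364959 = -0.00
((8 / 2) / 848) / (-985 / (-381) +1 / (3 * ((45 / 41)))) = 17145 / 10500784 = 0.00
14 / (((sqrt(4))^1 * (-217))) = -1 / 31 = -0.03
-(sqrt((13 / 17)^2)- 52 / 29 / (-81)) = -0.79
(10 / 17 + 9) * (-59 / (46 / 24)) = -115404 / 391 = -295.15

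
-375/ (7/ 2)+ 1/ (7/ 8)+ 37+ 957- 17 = 871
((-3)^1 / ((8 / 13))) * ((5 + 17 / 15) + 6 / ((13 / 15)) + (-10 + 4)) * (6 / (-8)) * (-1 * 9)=-1161 / 5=-232.20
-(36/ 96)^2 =-9/ 64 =-0.14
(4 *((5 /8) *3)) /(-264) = -5 /176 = -0.03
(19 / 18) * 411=2603 / 6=433.83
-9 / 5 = -1.80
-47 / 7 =-6.71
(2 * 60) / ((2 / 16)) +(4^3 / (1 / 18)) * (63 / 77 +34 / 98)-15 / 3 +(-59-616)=874376 / 539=1622.22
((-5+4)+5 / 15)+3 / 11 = -13 / 33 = -0.39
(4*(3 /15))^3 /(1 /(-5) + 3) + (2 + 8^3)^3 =23764430232 /175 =135796744.18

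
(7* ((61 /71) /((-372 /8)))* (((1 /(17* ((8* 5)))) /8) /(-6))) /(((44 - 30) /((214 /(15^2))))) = 6527 /24246216000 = 0.00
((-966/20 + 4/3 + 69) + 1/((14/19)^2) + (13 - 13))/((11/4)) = 70193/8085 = 8.68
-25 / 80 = -5 / 16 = -0.31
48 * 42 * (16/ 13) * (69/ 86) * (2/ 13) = 2225664/ 7267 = 306.27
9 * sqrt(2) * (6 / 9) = 6 * sqrt(2) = 8.49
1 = 1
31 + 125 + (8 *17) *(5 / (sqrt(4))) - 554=-58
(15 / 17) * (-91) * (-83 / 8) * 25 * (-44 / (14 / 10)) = -22254375 / 34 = -654540.44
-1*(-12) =12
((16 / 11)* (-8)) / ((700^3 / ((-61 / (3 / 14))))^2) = -0.00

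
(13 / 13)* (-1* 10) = -10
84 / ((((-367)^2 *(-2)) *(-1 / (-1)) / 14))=-588 / 134689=-0.00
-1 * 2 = -2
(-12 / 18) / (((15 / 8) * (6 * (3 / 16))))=-128 / 405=-0.32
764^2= 583696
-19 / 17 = -1.12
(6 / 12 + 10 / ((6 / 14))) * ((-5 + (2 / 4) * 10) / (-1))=0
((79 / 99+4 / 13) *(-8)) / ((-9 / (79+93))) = 1958048 / 11583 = 169.04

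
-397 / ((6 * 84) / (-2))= 397 / 252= 1.58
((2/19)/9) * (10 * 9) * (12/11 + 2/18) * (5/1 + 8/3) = 54740/5643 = 9.70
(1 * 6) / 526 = 3 / 263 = 0.01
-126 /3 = -42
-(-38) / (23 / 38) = 1444 / 23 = 62.78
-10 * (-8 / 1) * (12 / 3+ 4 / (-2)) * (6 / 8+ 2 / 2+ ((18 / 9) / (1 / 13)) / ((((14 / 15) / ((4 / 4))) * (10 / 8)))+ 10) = 38120 / 7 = 5445.71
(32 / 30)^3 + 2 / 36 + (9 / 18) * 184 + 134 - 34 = 1304567 / 6750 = 193.27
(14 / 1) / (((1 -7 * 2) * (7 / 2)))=-4 / 13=-0.31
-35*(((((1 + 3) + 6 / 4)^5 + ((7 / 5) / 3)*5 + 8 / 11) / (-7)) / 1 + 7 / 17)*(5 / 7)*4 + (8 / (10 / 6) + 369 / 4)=11309345989 / 157080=71997.36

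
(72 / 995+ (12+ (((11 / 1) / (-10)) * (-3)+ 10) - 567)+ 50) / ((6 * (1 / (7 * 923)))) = -2107016093 / 3980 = -529401.03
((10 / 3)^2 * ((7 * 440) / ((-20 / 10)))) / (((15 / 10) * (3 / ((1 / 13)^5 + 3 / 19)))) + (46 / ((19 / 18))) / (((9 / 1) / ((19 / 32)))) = -2731502013679 / 4571359416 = -597.53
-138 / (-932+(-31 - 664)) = 138 / 1627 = 0.08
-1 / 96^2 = -1 / 9216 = -0.00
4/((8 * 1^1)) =1/2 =0.50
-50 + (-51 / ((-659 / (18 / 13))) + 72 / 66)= -4598948 / 94237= -48.80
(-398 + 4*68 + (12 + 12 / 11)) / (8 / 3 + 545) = -3726 / 18073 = -0.21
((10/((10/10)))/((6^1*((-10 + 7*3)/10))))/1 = 50/33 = 1.52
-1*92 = -92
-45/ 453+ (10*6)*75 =679485/ 151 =4499.90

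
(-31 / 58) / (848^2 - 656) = -31 / 41669984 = -0.00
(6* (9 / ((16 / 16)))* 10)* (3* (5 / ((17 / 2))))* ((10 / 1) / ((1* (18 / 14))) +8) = 255600 / 17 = 15035.29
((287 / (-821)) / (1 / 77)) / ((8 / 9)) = -198891 / 6568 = -30.28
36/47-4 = -152/47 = -3.23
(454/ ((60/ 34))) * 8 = 30872/ 15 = 2058.13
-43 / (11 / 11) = -43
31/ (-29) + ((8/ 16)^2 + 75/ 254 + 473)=6960521/ 14732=472.48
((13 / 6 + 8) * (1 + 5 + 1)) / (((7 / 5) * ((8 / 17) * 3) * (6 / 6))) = 5185 / 144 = 36.01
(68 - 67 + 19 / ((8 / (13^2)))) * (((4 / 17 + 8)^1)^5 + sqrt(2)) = 3219 * sqrt(2) / 8 + 21640693200000 / 1419857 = 15242028.71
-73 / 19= -3.84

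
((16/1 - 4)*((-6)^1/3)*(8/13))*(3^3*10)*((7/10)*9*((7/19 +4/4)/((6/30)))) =-171890.53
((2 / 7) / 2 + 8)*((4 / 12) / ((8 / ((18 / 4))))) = 171 / 112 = 1.53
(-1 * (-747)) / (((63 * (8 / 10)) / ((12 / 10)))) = 249 / 14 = 17.79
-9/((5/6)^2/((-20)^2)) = -5184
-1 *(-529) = 529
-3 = -3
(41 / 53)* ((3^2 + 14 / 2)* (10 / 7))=6560 / 371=17.68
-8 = -8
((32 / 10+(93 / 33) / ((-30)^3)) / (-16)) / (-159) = 950369 / 755568000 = 0.00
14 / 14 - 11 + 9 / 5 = -41 / 5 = -8.20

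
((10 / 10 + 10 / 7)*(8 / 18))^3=314432 / 250047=1.26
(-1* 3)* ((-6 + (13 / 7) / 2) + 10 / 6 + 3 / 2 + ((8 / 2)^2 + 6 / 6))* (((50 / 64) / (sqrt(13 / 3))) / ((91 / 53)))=-420025* sqrt(39) / 264992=-9.90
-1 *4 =-4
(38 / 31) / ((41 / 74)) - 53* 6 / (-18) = 75799 / 3813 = 19.88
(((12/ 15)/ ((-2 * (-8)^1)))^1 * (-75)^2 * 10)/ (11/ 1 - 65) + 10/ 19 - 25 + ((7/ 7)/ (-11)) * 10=-194285/ 2508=-77.47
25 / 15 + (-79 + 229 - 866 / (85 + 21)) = 22816 / 159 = 143.50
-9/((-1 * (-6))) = -3/2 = -1.50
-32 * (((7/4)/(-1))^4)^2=-5764801/2048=-2814.84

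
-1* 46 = -46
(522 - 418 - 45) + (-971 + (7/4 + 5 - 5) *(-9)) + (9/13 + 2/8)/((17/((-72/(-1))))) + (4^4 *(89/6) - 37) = 7522595/2652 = 2836.57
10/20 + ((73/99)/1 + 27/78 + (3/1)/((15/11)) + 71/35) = 261806/45045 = 5.81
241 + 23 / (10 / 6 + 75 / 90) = 1251 / 5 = 250.20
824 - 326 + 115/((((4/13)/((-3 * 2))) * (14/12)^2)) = -56328/49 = -1149.55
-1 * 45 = -45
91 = 91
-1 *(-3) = 3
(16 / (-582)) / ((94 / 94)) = -8 / 291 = -0.03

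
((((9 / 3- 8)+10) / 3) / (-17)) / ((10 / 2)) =-1 / 51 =-0.02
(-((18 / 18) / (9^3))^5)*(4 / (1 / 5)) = -20 / 205891132094649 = -0.00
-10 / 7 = -1.43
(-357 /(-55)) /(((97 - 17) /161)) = 57477 /4400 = 13.06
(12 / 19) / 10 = 6 / 95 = 0.06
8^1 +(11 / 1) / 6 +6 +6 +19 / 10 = 356 / 15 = 23.73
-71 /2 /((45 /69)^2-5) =37559 /4840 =7.76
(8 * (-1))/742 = -0.01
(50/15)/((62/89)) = 445/93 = 4.78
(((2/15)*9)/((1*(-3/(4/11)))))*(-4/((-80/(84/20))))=-0.03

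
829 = 829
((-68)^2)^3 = 98867482624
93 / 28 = 3.32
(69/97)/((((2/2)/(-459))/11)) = -348381/97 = -3591.56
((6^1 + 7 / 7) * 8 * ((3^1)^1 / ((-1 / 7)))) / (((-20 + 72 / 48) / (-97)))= -228144 / 37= -6166.05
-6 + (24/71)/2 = -414/71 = -5.83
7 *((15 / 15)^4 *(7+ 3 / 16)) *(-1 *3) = -2415 / 16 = -150.94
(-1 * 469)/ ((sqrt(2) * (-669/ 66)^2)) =-113498 * sqrt(2)/ 49729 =-3.23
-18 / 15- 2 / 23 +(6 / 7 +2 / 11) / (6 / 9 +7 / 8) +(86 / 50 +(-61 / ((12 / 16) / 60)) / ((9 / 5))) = -39955149391 / 14743575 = -2710.00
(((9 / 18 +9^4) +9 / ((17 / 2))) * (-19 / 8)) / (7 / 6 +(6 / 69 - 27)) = 15395763 / 25432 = 605.37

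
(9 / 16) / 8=9 / 128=0.07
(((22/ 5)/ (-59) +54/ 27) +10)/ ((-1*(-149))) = 0.08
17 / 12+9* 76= 685.42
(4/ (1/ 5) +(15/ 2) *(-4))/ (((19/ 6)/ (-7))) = 420/ 19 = 22.11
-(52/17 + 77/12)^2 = -3736489/41616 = -89.78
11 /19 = 0.58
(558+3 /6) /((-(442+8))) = -1117 /900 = -1.24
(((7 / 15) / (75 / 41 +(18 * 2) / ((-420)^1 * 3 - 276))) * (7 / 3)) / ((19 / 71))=18257792 / 8102835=2.25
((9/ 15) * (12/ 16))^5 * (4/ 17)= 59049/ 13600000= 0.00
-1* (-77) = 77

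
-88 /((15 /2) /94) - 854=-29354 /15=-1956.93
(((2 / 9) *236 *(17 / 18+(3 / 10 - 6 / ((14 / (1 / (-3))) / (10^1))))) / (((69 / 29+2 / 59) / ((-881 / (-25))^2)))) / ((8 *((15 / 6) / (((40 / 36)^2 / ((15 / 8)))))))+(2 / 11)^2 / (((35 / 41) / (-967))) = 502839165715408972 / 215114461340625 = 2337.54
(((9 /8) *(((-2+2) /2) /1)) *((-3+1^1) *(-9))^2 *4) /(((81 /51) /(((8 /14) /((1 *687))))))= 0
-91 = -91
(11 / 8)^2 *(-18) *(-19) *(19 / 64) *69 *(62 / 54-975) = -13208304461 / 1024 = -12898734.83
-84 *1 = -84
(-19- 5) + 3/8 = -189/8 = -23.62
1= 1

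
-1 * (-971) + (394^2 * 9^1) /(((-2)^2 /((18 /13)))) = 6299681 /13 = 484590.85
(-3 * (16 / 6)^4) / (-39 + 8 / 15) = 20480 / 5193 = 3.94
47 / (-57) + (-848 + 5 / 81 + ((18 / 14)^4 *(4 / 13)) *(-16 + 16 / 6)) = -41310383278 / 48036807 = -859.97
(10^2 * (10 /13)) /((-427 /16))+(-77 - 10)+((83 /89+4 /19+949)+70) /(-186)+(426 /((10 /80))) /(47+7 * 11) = -59259729016 /872966913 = -67.88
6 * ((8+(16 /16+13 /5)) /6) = 58 /5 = 11.60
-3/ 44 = -0.07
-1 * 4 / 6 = -2 / 3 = -0.67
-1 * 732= -732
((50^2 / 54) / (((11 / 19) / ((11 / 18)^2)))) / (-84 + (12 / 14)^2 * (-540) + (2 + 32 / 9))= -6400625 / 101843244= -0.06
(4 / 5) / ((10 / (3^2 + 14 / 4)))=1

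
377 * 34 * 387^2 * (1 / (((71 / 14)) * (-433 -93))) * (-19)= 255325292586 / 18673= 13673501.45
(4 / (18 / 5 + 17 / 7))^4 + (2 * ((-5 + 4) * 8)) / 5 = -3.01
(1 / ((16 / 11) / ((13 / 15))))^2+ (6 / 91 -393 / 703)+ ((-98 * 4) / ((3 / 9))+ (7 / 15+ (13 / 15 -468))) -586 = -8212799585723 / 3684844800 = -2228.80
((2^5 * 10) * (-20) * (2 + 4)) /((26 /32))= -614400 /13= -47261.54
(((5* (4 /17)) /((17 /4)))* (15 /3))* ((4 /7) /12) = 400 /6069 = 0.07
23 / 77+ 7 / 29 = 1206 / 2233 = 0.54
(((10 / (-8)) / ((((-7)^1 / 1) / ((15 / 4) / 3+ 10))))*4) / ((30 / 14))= 3.75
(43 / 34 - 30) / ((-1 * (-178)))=-977 / 6052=-0.16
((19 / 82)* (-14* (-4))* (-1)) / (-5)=532 / 205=2.60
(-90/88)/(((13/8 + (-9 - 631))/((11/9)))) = 10/5107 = 0.00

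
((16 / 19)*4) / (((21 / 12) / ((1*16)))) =4096 / 133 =30.80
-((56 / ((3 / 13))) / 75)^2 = -10.47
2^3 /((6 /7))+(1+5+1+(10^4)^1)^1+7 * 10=30259 /3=10086.33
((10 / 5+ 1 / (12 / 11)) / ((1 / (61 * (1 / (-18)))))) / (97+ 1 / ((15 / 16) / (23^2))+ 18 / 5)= -10675 / 718056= -0.01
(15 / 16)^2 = 225 / 256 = 0.88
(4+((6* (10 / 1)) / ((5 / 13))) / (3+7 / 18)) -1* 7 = 2625 / 61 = 43.03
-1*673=-673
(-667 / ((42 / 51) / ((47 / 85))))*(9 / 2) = -2015.29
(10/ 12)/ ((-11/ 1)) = -5/ 66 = -0.08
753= 753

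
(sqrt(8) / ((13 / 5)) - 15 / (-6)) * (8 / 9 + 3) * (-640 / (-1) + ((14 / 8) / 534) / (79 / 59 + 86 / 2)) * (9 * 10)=3129154921375 * sqrt(2) / 18160272 + 3129154921375 / 5587776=803679.97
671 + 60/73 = 49043/73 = 671.82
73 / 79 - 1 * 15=-1112 / 79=-14.08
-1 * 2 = -2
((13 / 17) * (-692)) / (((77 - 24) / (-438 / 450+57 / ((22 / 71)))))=-1358031662 / 743325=-1826.97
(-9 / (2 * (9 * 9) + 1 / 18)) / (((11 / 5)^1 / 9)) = -7290 / 32087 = -0.23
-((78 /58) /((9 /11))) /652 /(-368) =143 /20874432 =0.00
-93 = -93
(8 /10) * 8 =32 /5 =6.40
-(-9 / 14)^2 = -81 / 196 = -0.41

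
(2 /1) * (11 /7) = 22 /7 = 3.14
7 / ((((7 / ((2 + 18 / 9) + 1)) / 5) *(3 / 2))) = 50 / 3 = 16.67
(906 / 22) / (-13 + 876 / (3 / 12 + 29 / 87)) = 3171 / 114631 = 0.03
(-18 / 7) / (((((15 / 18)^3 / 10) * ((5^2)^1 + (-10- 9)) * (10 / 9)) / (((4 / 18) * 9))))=-11664 / 875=-13.33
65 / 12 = 5.42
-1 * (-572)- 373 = 199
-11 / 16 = -0.69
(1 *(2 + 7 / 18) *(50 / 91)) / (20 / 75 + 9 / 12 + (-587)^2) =21500 / 5644056873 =0.00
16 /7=2.29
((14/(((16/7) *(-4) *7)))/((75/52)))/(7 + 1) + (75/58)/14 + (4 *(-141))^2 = 309952813927/974400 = 318096.07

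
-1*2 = -2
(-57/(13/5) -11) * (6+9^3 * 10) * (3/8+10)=-32397888/13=-2492145.23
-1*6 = -6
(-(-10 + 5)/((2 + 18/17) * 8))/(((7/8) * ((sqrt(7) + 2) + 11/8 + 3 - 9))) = 510/91 + 1360 * sqrt(7)/637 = 11.25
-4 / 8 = -1 / 2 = -0.50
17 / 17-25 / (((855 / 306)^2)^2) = 1921689 / 3258025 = 0.59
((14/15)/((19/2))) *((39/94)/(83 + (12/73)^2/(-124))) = 4295174/8745966095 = 0.00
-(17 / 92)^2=-289 / 8464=-0.03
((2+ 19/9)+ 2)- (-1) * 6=109/9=12.11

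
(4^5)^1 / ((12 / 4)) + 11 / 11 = 342.33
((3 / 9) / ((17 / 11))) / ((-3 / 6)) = -22 / 51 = -0.43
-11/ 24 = -0.46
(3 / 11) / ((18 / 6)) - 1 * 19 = -208 / 11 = -18.91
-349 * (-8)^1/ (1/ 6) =16752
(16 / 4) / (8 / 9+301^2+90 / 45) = 36 / 815435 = 0.00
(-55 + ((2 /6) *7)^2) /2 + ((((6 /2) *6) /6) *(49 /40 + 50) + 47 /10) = 133.60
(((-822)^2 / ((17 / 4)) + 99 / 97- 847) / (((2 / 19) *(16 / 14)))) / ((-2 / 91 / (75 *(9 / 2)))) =-532592518328325 / 26384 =-20186193084.00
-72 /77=-0.94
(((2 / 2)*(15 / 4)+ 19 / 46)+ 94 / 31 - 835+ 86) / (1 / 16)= -8462508 / 713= -11868.88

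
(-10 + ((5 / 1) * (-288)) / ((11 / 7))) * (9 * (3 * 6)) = -1650780 / 11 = -150070.91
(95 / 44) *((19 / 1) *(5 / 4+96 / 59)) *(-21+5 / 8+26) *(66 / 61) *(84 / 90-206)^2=434861450877 / 14396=30207102.73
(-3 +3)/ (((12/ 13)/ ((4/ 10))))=0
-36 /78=-6 /13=-0.46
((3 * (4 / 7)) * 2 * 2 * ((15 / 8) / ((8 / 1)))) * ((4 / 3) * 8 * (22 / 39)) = 880 / 91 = 9.67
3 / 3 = 1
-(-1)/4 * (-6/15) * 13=-13/10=-1.30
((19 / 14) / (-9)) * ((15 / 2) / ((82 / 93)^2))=-273885 / 188272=-1.45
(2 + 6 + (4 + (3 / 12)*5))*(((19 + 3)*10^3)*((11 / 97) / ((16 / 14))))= 5611375 / 194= 28924.61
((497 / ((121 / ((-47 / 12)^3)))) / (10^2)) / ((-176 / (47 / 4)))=0.16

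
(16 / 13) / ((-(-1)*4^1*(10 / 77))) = 154 / 65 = 2.37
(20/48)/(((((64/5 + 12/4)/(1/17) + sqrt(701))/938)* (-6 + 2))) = -15746675/42866976 + 58625* sqrt(701)/42866976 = -0.33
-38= -38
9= 9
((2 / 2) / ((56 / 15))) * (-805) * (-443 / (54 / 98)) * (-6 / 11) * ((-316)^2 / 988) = -77897197525 / 8151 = -9556765.74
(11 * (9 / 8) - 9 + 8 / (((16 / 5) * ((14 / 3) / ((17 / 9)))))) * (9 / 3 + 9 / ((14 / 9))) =38.54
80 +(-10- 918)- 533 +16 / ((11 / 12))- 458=-20037 / 11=-1821.55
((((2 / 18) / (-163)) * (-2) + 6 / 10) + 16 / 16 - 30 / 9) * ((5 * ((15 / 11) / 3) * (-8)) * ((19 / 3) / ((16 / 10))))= 6034400 / 48411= 124.65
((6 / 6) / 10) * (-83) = -83 / 10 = -8.30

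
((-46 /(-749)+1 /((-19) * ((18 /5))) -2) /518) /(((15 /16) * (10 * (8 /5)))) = -500329 /1990347660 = -0.00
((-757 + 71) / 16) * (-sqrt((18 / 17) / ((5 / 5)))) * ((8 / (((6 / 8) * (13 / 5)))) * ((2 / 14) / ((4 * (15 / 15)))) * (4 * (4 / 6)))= 1960 * sqrt(34) / 663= 17.24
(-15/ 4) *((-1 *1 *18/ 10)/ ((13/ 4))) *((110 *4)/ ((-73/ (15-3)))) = -142560/ 949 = -150.22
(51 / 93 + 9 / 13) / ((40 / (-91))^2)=3185 / 496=6.42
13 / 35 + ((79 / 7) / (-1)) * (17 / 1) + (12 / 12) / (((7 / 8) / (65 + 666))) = 22538 / 35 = 643.94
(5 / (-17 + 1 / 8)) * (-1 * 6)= 16 / 9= 1.78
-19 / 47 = -0.40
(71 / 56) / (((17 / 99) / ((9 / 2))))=63261 / 1904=33.23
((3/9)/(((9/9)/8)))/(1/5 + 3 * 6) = 40/273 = 0.15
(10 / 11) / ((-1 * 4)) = -5 / 22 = -0.23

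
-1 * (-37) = 37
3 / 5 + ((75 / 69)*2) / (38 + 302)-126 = -125.39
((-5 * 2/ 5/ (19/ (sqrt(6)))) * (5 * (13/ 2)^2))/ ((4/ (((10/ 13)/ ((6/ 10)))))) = -1625 * sqrt(6)/ 228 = -17.46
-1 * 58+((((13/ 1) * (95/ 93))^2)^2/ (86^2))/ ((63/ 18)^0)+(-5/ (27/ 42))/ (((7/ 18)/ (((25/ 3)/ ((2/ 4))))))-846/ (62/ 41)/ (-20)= -496765980603509/ 1383148166490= -359.16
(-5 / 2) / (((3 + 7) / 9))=-9 / 4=-2.25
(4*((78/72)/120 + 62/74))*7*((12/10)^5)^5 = 2262.06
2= 2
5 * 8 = 40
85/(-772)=-85/772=-0.11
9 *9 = 81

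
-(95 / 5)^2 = -361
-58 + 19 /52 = -57.63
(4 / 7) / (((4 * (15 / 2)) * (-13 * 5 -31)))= -1 / 5040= -0.00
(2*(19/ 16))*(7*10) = 665/ 4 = 166.25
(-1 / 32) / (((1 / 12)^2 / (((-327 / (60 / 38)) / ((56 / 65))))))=242307 / 224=1081.73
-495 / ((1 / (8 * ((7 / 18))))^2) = -43120 / 9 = -4791.11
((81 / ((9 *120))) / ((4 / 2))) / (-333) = -1 / 8880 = -0.00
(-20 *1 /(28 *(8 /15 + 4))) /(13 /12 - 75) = 225 /105553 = 0.00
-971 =-971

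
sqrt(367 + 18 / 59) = sqrt(1278589) / 59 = 19.17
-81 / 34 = -2.38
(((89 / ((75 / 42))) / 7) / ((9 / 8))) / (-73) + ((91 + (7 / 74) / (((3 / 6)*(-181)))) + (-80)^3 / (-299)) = 59309147104628 / 32889469275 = 1803.29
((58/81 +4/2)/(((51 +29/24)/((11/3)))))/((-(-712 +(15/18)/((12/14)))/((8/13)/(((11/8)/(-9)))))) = -40960/37904503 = -0.00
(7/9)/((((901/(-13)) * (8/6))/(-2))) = 91/5406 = 0.02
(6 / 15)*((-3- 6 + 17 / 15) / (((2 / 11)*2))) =-649 / 75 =-8.65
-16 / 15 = -1.07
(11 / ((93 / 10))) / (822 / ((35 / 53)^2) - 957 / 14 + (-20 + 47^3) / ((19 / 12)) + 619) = 5120500 / 294361977057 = 0.00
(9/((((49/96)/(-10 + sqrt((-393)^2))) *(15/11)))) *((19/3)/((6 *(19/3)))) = 202224/245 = 825.40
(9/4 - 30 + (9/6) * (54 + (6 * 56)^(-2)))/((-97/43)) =-172335787/7300608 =-23.61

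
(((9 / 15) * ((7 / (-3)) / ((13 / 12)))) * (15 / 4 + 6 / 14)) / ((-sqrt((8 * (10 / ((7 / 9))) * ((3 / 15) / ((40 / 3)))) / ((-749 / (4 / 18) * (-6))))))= 189 * sqrt(1070) / 10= 618.24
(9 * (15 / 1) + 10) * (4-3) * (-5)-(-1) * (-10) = -735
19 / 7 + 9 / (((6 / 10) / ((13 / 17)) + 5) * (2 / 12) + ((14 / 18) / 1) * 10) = 134021 / 35798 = 3.74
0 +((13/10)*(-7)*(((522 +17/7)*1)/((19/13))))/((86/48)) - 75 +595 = -5320588/4085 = -1302.47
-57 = -57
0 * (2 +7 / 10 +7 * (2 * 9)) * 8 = 0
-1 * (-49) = 49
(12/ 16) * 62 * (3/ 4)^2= 837/ 32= 26.16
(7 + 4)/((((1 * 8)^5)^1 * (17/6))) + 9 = 2506785/278528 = 9.00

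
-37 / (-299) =0.12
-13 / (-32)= 13 / 32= 0.41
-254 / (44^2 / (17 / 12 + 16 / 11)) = -48133 / 127776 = -0.38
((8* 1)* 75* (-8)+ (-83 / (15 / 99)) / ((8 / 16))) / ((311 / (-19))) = 560082 / 1555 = 360.18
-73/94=-0.78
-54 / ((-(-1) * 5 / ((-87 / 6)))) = 783 / 5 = 156.60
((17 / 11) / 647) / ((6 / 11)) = 17 / 3882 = 0.00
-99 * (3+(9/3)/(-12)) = -1089/4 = -272.25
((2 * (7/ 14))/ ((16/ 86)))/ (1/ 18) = 387/ 4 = 96.75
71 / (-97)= -71 / 97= -0.73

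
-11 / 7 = -1.57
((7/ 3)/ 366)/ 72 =0.00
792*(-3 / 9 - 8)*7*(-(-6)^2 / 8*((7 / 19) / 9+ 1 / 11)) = 520800 / 19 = 27410.53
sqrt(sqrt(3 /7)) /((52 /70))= 5 * 3^(1 /4) * 7^(3 /4) /26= 1.09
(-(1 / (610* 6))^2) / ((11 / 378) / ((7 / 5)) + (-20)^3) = 147 / 15753184669000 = 0.00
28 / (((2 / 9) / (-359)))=-45234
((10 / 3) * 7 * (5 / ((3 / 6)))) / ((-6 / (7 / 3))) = -2450 / 27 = -90.74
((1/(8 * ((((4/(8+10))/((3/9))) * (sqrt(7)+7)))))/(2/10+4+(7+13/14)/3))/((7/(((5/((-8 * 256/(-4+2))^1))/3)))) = 25/23543808-25 * sqrt(7)/164806656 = 0.00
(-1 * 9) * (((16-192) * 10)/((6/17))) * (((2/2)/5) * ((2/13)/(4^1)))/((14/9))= 20196/91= 221.93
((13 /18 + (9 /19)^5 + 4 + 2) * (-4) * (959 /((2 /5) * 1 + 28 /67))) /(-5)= 141014633809 /22284891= 6327.81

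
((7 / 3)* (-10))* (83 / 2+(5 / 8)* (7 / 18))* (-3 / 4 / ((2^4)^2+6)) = 210385 / 75456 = 2.79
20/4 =5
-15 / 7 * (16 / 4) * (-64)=3840 / 7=548.57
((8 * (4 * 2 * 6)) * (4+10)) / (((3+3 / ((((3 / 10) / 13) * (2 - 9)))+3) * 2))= -2352 / 11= -213.82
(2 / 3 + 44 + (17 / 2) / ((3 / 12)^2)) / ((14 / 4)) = 1084 / 21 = 51.62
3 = 3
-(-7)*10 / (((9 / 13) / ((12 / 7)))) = 520 / 3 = 173.33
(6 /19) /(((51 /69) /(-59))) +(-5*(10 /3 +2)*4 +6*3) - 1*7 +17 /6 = -228763 /1938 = -118.04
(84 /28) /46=3 /46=0.07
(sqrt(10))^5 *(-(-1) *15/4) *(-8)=-3000 *sqrt(10)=-9486.83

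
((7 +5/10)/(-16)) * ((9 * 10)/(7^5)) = -675/268912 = -0.00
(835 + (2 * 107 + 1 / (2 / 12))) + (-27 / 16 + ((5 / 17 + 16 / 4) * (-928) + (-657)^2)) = 116611125 / 272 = 428717.37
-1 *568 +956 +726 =1114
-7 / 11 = -0.64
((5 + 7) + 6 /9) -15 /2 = 31 /6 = 5.17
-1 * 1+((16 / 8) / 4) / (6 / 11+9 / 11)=-19 / 30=-0.63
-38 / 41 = -0.93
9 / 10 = 0.90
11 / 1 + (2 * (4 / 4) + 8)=21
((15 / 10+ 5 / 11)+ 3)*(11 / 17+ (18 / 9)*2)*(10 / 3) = 43055 / 561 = 76.75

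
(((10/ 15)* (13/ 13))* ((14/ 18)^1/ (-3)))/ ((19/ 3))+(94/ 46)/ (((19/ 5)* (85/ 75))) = 89701/ 200583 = 0.45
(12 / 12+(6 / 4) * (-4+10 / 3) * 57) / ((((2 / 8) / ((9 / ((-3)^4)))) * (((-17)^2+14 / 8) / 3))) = -896 / 3489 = -0.26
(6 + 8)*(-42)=-588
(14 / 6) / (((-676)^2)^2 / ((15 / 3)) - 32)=35 / 626481193248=0.00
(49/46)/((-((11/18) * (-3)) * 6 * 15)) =49/7590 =0.01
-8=-8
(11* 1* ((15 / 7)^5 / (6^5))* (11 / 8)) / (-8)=-378125 / 34420736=-0.01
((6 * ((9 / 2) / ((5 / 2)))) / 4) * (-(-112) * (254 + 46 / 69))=385056 / 5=77011.20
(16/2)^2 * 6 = 384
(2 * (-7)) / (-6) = 7 / 3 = 2.33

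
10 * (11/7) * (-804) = -88440/7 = -12634.29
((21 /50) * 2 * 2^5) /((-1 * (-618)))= 112 /2575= 0.04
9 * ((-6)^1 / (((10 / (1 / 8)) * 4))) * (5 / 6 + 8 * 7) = -9.59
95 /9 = 10.56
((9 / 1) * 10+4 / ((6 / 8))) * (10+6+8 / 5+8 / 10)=26312 / 15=1754.13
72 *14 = 1008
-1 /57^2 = -1 /3249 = -0.00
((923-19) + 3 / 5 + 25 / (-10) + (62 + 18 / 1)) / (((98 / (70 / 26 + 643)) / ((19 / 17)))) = 111879429 / 15470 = 7232.03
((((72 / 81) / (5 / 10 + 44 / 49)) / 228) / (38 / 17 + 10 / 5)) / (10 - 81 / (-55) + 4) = 45815 / 1076564358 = 0.00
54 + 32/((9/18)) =118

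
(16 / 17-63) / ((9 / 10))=-10550 / 153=-68.95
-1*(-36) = 36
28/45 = 0.62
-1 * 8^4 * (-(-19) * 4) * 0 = 0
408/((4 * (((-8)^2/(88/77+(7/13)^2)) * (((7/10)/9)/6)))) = 11670075/66248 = 176.16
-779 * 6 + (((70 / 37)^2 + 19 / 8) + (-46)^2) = -27950005 / 10952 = -2552.05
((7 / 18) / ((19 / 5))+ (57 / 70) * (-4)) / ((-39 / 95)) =37763 / 4914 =7.68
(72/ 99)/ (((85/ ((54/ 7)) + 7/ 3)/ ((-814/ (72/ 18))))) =-7992/ 721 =-11.08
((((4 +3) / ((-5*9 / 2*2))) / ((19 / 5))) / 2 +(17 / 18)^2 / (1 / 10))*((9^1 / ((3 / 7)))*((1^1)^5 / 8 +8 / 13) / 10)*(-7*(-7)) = 22607816 / 33345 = 678.00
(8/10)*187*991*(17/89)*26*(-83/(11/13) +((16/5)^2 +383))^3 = 15926753837231212778816/841328125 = 18930490214185.12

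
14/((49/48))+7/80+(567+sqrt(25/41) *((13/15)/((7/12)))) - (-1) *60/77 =52 *sqrt(41)/287+3582539/6160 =582.74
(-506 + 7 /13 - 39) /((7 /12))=-84936 /91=-933.36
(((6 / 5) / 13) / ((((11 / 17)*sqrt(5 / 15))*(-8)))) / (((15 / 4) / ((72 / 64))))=-0.01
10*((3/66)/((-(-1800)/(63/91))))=1/5720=0.00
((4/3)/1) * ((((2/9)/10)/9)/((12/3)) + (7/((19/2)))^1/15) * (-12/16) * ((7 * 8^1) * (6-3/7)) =-39806/2565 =-15.52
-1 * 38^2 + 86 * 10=-584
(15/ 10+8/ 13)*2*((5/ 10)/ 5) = 11/ 26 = 0.42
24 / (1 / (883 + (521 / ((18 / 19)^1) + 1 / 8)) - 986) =-1238172 / 50868197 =-0.02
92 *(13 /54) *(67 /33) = 44.97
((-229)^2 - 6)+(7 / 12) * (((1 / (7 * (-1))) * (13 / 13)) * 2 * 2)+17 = 157355 / 3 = 52451.67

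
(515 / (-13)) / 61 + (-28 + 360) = 262761 / 793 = 331.35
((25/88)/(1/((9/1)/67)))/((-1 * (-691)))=0.00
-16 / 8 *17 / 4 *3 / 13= -1.96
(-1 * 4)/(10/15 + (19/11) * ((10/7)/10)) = -924/211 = -4.38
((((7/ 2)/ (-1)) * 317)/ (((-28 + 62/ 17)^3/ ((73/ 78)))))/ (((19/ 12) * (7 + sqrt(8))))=5570894917/ 718591098888 - 795842131 * sqrt(2)/ 359295549444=0.00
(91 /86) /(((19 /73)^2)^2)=2584239931 /11207606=230.58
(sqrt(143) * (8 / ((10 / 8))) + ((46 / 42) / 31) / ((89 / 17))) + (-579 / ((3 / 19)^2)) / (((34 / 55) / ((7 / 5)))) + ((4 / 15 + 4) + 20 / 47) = -24346359877829 / 462932610 + 32 * sqrt(143) / 5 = -52515.05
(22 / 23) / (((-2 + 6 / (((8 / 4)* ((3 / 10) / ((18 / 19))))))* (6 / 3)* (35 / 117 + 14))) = 24453 / 5464018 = 0.00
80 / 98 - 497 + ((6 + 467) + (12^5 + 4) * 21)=256051108 / 49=5225532.82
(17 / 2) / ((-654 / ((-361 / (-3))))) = -6137 / 3924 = -1.56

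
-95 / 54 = -1.76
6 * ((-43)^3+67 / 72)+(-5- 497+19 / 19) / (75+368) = -2535931603 / 5316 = -477037.55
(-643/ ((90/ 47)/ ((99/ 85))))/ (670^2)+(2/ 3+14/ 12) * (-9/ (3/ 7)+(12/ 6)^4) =-10494034793/ 1144695000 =-9.17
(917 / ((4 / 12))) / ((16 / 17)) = 46767 / 16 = 2922.94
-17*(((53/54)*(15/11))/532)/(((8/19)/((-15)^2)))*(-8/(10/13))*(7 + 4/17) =2118675/1232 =1719.70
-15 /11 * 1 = -15 /11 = -1.36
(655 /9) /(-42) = -655 /378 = -1.73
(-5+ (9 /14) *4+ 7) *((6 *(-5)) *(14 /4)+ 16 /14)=-474.78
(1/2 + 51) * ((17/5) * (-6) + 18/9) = -4738/5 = -947.60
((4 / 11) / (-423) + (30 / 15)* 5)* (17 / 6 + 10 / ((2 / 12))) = 8770151 / 13959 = 628.28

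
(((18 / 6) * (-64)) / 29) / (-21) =64 / 203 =0.32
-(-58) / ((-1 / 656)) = -38048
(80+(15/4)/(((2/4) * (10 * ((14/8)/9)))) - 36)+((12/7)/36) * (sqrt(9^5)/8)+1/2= 49.80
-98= -98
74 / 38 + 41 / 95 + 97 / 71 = 25261 / 6745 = 3.75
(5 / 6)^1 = 5 / 6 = 0.83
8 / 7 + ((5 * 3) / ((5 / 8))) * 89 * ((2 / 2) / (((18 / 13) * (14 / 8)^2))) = 74216 / 147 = 504.87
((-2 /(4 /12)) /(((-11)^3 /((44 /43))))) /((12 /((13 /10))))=13 /26015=0.00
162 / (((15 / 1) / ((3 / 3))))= 54 / 5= 10.80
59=59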